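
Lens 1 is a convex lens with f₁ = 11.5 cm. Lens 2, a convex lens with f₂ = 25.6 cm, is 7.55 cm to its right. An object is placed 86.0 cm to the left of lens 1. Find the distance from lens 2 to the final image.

4.68 cm

Lens 1: 1/d_i1 = 1/f₁ − 1/d_o1 = 1/(11.5) − 1/(86.0) = 0.07533, so d_i1 = 13.28 cm.
The intermediate image is 13.28 cm to the right of lens 1, which lies 5.730 cm to the right of lens 2 — a virtual object — so d_o2 = −5.730 cm.
Lens 2: 1/d_i2 = 1/f₂ − 1/d_o2 = 1/(25.6) − 1/(-5.730) = 0.2136, so d_i2 = 4.68 cm.
The final image is real, 4.68 cm to the right of lens 2 (overall magnification ≈ -0.13).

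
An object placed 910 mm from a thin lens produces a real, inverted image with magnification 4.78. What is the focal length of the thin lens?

f = 753 mm (converging)

m = −d_i/d_o ⇒ d_i = −m·d_o = −(-4.78)·(910) = 4350 mm.
1/f = 1/d_o + 1/d_i = 1/(910) + 1/(4350) = 0.001329, so f = 753 mm.
Since f is positive, the thin lens is converging.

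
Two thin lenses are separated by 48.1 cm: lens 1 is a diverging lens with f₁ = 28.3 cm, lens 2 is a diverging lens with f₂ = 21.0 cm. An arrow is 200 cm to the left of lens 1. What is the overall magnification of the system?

f₁ = −28.3 cm (diverging).
Lens 1: 1/d_i1 = 1/(-28.3) − 1/(200) = -0.04034, so d_i1 = -24.79 cm; m₁ = −d_i1/d_o1 = +0.1239.
d_o2 = 48.1 − (-24.79) = 72.89 cm.
f₂ = −21.0 cm (diverging).
Lens 2: 1/d_i2 = 1/(-21.0) − 1/(72.89) = -0.06134, so d_i2 = -16.30 cm; m₂ = −d_i2/d_o2 = +0.2237.
m = m₁·m₂ = (+0.1239)(+0.2237) = +0.0277.

m = +0.0277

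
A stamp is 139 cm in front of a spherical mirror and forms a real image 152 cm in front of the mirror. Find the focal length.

f = 72.6 cm (concave)

Real image ⇒ d_i = +152 cm.
1/f = 1/d_o + 1/d_i = 1/(139) + 1/(152) = 0.01377, so f = 72.6 cm.
Since f is positive, the spherical mirror is concave.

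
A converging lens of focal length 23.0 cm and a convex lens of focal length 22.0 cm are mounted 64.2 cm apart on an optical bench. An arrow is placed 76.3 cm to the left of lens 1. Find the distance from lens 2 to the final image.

Lens 1: 1/d_i1 = 1/f₁ − 1/d_o1 = 1/(23.0) − 1/(76.3) = 0.03037, so d_i1 = 32.92 cm.
The intermediate image is 32.92 cm to the right of lens 1, which is 64.2 − (32.92) = 31.28 cm to the left of lens 2, so d_o2 = +31.28 cm.
Lens 2: 1/d_i2 = 1/f₂ − 1/d_o2 = 1/(22.0) − 1/(31.28) = 0.01349, so d_i2 = 74.2 cm.
The final image is real, 74.2 cm to the right of lens 2 (overall magnification ≈ 1.0).

74.2 cm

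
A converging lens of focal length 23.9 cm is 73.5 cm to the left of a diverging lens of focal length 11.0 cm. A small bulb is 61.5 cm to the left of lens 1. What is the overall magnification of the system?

Lens 1: 1/d_i1 = 1/(23.9) − 1/(61.5) = 0.02558, so d_i1 = 39.09 cm; m₁ = −d_i1/d_o1 = -0.6356.
d_o2 = 73.5 − (39.09) = 34.41 cm.
f₂ = −11.0 cm (diverging).
Lens 2: 1/d_i2 = 1/(-11.0) − 1/(34.41) = -0.1200, so d_i2 = -8.335 cm; m₂ = −d_i2/d_o2 = +0.2422.
m = m₁·m₂ = (-0.6356)(+0.2422) = -0.154.

m = -0.154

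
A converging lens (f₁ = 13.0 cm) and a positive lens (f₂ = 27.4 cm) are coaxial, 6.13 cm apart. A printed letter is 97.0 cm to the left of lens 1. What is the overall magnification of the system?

Lens 1: 1/d_i1 = 1/(13.0) − 1/(97.0) = 0.06661, so d_i1 = 15.01 cm; m₁ = −d_i1/d_o1 = -0.1547.
d_o2 = 6.13 − (15.01) = -8.880 cm (virtual object).
Lens 2: 1/d_i2 = 1/(27.4) − 1/(-8.880) = 0.1491, so d_i2 = 6.707 cm; m₂ = −d_i2/d_o2 = +0.7552.
m = m₁·m₂ = (-0.1547)(+0.7552) = -0.117.

m = -0.117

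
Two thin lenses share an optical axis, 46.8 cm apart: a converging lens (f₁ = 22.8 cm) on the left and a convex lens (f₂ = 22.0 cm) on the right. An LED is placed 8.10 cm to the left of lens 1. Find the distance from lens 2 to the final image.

35.0 cm

Lens 1: 1/d_i1 = 1/f₁ − 1/d_o1 = 1/(22.8) − 1/(8.10) = -0.07960, so d_i1 = -12.56 cm.
The intermediate image is 12.56 cm to the left of lens 1 (virtual), which is 46.8 − (-12.56) = 59.36 cm to the left of lens 2, so d_o2 = +59.36 cm.
Lens 2: 1/d_i2 = 1/f₂ − 1/d_o2 = 1/(22.0) − 1/(59.36) = 0.02861, so d_i2 = 35.0 cm.
The final image is real, 35.0 cm to the right of lens 2 (overall magnification ≈ -0.91).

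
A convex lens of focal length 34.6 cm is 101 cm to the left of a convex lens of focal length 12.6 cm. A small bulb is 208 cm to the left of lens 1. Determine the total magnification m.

m = +0.0536

Lens 1: 1/d_i1 = 1/(34.6) − 1/(208) = 0.02409, so d_i1 = 41.50 cm; m₁ = −d_i1/d_o1 = -0.1995.
d_o2 = 101 − (41.50) = 59.50 cm.
Lens 2: 1/d_i2 = 1/(12.6) − 1/(59.50) = 0.06256, so d_i2 = 15.99 cm; m₂ = −d_i2/d_o2 = -0.2687.
m = m₁·m₂ = (-0.1995)(-0.2687) = +0.0536.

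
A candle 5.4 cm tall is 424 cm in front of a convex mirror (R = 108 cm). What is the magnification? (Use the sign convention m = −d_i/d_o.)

m = +0.113

f = R/2 = 108/2 = 54.00 cm; for a convex mirror, f = -54.00 cm.
1/d_i = 1/f − 1/d_o = 1/(-54.00) − 1/(424) = -0.02088, so d_i = -47.90 cm.
m = −d_i/d_o = −(-47.90)/(424) = +0.113.
The image is virtual, upright and reduced, behind the mirror.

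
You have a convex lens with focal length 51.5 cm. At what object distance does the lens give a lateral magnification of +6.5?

43.6 cm

m = −d_i/d_o ⇒ d_i = −m·d_o.
1/f = 1/d_o + 1/d_i = 1/d_o − 1/(m·d_o) = (1 − 1/m)/d_o, so d_o = f(1 − 1/m) = (51.50)(1 − 1/(+6.5)) = 43.6 cm.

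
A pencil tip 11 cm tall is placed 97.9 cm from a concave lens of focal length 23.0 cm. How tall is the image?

For a concave lens, f = -23.0 cm.
1/d_i = 1/f − 1/d_o = 1/(-23.00) − 1/(97.9) = -0.05369, so d_i = -18.62 cm.
m = −d_i/d_o = +0.1902.
|h_i| = |m|·h_o = 0.1902 × 11 = 2.09 cm. The image is virtual, upright and reduced, on the same side as the object.

2.09 cm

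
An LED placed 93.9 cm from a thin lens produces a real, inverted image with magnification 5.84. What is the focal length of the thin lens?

f = 80.2 cm (converging)

m = −d_i/d_o ⇒ d_i = −m·d_o = −(-5.84)·(93.9) = 548.4 cm.
1/f = 1/d_o + 1/d_i = 1/(93.9) + 1/(548.4) = 0.01247, so f = 80.2 cm.
Since f is positive, the thin lens is converging.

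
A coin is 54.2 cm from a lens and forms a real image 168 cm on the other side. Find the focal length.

Real image ⇒ d_i = +168 cm.
1/f = 1/d_o + 1/d_i = 1/(54.2) + 1/(168) = 0.02440, so f = 41.0 cm.
Since f is positive, the lens is converging.

f = 41.0 cm (converging)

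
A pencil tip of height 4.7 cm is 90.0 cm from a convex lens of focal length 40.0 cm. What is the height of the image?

1/d_i = 1/f − 1/d_o = 1/(40.00) − 1/(90.0) = 0.01389, so d_i = 72.00 cm.
m = −d_i/d_o = -0.8000.
|h_i| = |m|·h_o = 0.8000 × 4.7 = 3.76 cm. The image is real, inverted and reduced, on the far side of the lens.

3.76 cm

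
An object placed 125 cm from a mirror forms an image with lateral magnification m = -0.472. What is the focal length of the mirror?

m = −d_i/d_o ⇒ d_i = −m·d_o = −(-0.472)·(125) = 59.00 cm.
1/f = 1/d_o + 1/d_i = 1/(125) + 1/(59.00) = 0.02495, so f = 40.1 cm.
Since f is positive, the mirror is concave.

f = 40.1 cm (concave)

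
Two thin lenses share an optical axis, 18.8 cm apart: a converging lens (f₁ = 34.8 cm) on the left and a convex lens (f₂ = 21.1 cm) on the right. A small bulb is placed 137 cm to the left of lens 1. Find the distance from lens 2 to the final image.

12.0 cm

Lens 1: 1/d_i1 = 1/f₁ − 1/d_o1 = 1/(34.8) − 1/(137) = 0.02144, so d_i1 = 46.65 cm.
The intermediate image is 46.65 cm to the right of lens 1, which lies 27.85 cm to the right of lens 2 — a virtual object — so d_o2 = −27.85 cm.
Lens 2: 1/d_i2 = 1/f₂ − 1/d_o2 = 1/(21.1) − 1/(-27.85) = 0.08330, so d_i2 = 12.0 cm.
The final image is real, 12.0 cm to the right of lens 2 (overall magnification ≈ -0.15).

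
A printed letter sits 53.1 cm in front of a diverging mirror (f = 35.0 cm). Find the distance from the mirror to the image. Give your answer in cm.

For a diverging mirror, f = -35.0 cm.
Mirror equation: 1/v = 1/f − 1/u = 1/(-35.00) − 1/(53.1) = -0.02857 − 0.01883 = -0.04740, so v = -21.1 cm.
The image is virtual, upright and reduced, behind the mirror.

21.1 cm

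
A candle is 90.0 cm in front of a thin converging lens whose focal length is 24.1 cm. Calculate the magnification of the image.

m = -0.366

1/d_i = 1/f − 1/d_o = 1/(24.10) − 1/(90.0) = 0.03038, so d_i = 32.91 cm.
m = −d_i/d_o = −(32.91)/(90.0) = -0.366.
The image is real, inverted and reduced, on the far side of the lens.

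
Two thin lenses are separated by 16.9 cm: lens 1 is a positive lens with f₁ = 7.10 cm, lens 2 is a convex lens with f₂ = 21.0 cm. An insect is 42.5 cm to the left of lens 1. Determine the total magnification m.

Lens 1: 1/d_i1 = 1/(7.10) − 1/(42.5) = 0.1173, so d_i1 = 8.524 cm; m₁ = −d_i1/d_o1 = -0.2006.
d_o2 = 16.9 − (8.524) = 8.376 cm.
Lens 2: 1/d_i2 = 1/(21.0) − 1/(8.376) = -0.07177, so d_i2 = -13.93 cm; m₂ = −d_i2/d_o2 = +1.663.
m = m₁·m₂ = (-0.2006)(+1.663) = -0.334.

m = -0.334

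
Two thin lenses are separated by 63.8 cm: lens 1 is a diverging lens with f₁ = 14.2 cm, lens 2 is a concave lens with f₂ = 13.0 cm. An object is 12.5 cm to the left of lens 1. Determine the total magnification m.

m = +0.0829

f₁ = −14.2 cm (diverging).
Lens 1: 1/d_i1 = 1/(-14.2) − 1/(12.5) = -0.1504, so d_i1 = -6.648 cm; m₁ = −d_i1/d_o1 = +0.5318.
d_o2 = 63.8 − (-6.648) = 70.45 cm.
f₂ = −13.0 cm (diverging).
Lens 2: 1/d_i2 = 1/(-13.0) − 1/(70.45) = -0.09112, so d_i2 = -10.97 cm; m₂ = −d_i2/d_o2 = +0.1558.
m = m₁·m₂ = (+0.5318)(+0.1558) = +0.0829.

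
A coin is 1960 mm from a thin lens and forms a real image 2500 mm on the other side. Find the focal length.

f = 1100 mm (converging)

Real image ⇒ d_i = +2500 mm.
1/f = 1/d_o + 1/d_i = 1/(1960) + 1/(2500) = 0.0009102, so f = 1100 mm.
Since f is positive, the thin lens is converging.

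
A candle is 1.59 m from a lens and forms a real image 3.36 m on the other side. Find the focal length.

f = 1.08 m (converging)

Real image ⇒ d_i = +3.36 m.
1/f = 1/d_o + 1/d_i = 1/(1.59) + 1/(3.36) = 0.9265, so f = 1.08 m.
Since f is positive, the lens is converging.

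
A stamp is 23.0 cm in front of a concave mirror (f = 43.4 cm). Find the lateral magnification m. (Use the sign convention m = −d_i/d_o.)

1/d_i = 1/f − 1/d_o = 1/(43.40) − 1/(23.0) = -0.02044, so d_i = -48.93 cm.
m = −d_i/d_o = −(-48.93)/(23.0) = +2.13.
The image is virtual, upright and enlarged, behind the mirror.

m = +2.13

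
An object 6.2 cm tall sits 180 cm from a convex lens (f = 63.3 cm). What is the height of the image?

1/d_i = 1/f − 1/d_o = 1/(63.30) − 1/(180) = 0.01024, so d_i = 97.63 cm.
m = −d_i/d_o = -0.5424.
|h_i| = |m|·h_o = 0.5424 × 6.2 = 3.36 cm. The image is real, inverted and reduced, on the far side of the lens.

3.36 cm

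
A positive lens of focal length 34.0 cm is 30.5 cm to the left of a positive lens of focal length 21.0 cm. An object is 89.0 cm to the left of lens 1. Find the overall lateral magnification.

m = -0.285

Lens 1: 1/d_i1 = 1/(34.0) − 1/(89.0) = 0.01818, so d_i1 = 55.02 cm; m₁ = −d_i1/d_o1 = -0.6182.
d_o2 = 30.5 − (55.02) = -24.52 cm (virtual object).
Lens 2: 1/d_i2 = 1/(21.0) − 1/(-24.52) = 0.08840, so d_i2 = 11.31 cm; m₂ = −d_i2/d_o2 = +0.4613.
m = m₁·m₂ = (-0.6182)(+0.4613) = -0.285.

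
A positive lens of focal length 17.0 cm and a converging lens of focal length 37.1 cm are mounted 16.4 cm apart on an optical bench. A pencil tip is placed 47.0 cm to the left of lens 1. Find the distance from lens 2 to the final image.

8.02 cm

Lens 1: 1/d_i1 = 1/f₁ − 1/d_o1 = 1/(17.0) − 1/(47.0) = 0.03755, so d_i1 = 26.63 cm.
The intermediate image is 26.63 cm to the right of lens 1, which lies 10.23 cm to the right of lens 2 — a virtual object — so d_o2 = −10.23 cm.
Lens 2: 1/d_i2 = 1/f₂ − 1/d_o2 = 1/(37.1) − 1/(-10.23) = 0.1247, so d_i2 = 8.02 cm.
The final image is real, 8.02 cm to the right of lens 2 (overall magnification ≈ -0.44).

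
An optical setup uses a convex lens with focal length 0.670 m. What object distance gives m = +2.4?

0.391 m

m = −d_i/d_o ⇒ d_i = −m·d_o.
1/f = 1/d_o + 1/d_i = 1/d_o − 1/(m·d_o) = (1 − 1/m)/d_o, so d_o = f(1 − 1/m) = (0.6700)(1 − 1/(+2.4)) = 0.391 m.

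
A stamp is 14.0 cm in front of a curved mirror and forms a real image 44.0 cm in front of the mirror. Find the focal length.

f = 10.6 cm (concave)

Real image ⇒ d_i = +44.0 cm.
1/f = 1/d_o + 1/d_i = 1/(14.0) + 1/(44.0) = 0.09416, so f = 10.6 cm.
Since f is positive, the curved mirror is concave.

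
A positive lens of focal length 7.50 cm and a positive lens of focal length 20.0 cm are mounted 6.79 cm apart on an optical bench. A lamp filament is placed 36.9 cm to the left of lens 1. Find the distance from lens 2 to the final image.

Lens 1: 1/d_i1 = 1/f₁ − 1/d_o1 = 1/(7.50) − 1/(36.9) = 0.1062, so d_i1 = 9.413 cm.
The intermediate image is 9.413 cm to the right of lens 1, which lies 2.623 cm to the right of lens 2 — a virtual object — so d_o2 = −2.623 cm.
Lens 2: 1/d_i2 = 1/f₂ − 1/d_o2 = 1/(20.0) − 1/(-2.623) = 0.4312, so d_i2 = 2.32 cm.
The final image is real, 2.32 cm to the right of lens 2 (overall magnification ≈ -0.23).

2.32 cm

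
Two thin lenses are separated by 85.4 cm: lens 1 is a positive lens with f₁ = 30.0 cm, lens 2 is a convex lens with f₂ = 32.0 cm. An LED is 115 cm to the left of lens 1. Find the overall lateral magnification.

m = +0.882

Lens 1: 1/d_i1 = 1/(30.0) − 1/(115) = 0.02464, so d_i1 = 40.59 cm; m₁ = −d_i1/d_o1 = -0.3530.
d_o2 = 85.4 − (40.59) = 44.81 cm.
Lens 2: 1/d_i2 = 1/(32.0) − 1/(44.81) = 0.008934, so d_i2 = 111.9 cm; m₂ = −d_i2/d_o2 = -2.498.
m = m₁·m₂ = (-0.3530)(-2.498) = +0.882.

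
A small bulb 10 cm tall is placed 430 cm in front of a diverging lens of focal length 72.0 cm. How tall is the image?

1.43 cm

For a diverging lens, f = -72.0 cm.
1/d_i = 1/f − 1/d_o = 1/(-72.00) − 1/(430) = -0.01621, so d_i = -61.67 cm.
m = −d_i/d_o = +0.1434.
|h_i| = |m|·h_o = 0.1434 × 10 = 1.43 cm. The image is virtual, upright and reduced, on the same side as the object.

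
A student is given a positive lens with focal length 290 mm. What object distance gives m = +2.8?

m = −d_i/d_o ⇒ d_i = −m·d_o.
1/f = 1/d_o + 1/d_i = 1/d_o − 1/(m·d_o) = (1 − 1/m)/d_o, so d_o = f(1 − 1/m) = (290.0)(1 − 1/(+2.8)) = 186 mm.

186 mm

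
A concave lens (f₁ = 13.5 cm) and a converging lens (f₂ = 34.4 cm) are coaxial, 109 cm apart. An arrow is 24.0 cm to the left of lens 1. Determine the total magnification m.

m = -0.149

f₁ = −13.5 cm (diverging).
Lens 1: 1/d_i1 = 1/(-13.5) − 1/(24.0) = -0.1157, so d_i1 = -8.640 cm; m₁ = −d_i1/d_o1 = +0.3600.
d_o2 = 109 − (-8.640) = 117.6 cm.
Lens 2: 1/d_i2 = 1/(34.4) − 1/(117.6) = 0.02057, so d_i2 = 48.62 cm; m₂ = −d_i2/d_o2 = -0.4135.
m = m₁·m₂ = (+0.3600)(-0.4135) = -0.149.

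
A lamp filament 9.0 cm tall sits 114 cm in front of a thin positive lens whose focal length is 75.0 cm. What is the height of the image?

17.3 cm

1/d_i = 1/f − 1/d_o = 1/(75.00) − 1/(114) = 0.004561, so d_i = 219.2 cm.
m = −d_i/d_o = -1.923.
|h_i| = |m|·h_o = 1.923 × 9.0 = 17.3 cm. The image is real, inverted and enlarged, on the far side of the lens.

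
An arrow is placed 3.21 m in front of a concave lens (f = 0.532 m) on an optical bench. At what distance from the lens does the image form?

For a concave lens, f = -0.532 m.
Lens equation: 1/s_i = 1/f − 1/s_o = 1/(-0.5320) − 1/(3.21) = -1.880 − 0.3115 = -2.191, so s_i = -0.456 m.
The image is virtual, upright and reduced, on the same side as the object.

0.456 m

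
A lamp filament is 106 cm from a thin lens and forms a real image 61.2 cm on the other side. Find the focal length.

f = 38.8 cm (converging)

Real image ⇒ d_i = +61.2 cm.
1/f = 1/d_o + 1/d_i = 1/(106) + 1/(61.2) = 0.02577, so f = 38.8 cm.
Since f is positive, the thin lens is converging.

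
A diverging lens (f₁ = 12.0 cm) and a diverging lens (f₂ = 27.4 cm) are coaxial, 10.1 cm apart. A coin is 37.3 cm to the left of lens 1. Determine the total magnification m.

m = +0.143

f₁ = −12.0 cm (diverging).
Lens 1: 1/d_i1 = 1/(-12.0) − 1/(37.3) = -0.1101, so d_i1 = -9.079 cm; m₁ = −d_i1/d_o1 = +0.2434.
d_o2 = 10.1 − (-9.079) = 19.18 cm.
f₂ = −27.4 cm (diverging).
Lens 2: 1/d_i2 = 1/(-27.4) − 1/(19.18) = -0.08863, so d_i2 = -11.28 cm; m₂ = −d_i2/d_o2 = +0.5882.
m = m₁·m₂ = (+0.2434)(+0.5882) = +0.143.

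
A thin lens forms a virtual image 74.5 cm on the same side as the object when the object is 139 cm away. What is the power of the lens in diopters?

Virtual image ⇒ d_i = −74.5 cm.
1/f = 1/d_o + 1/d_i = 1/(139) + 1/(-74.5) = -0.006229 cm⁻¹.
f = -160.6 cm = -1.606 m, so P = 1/f = -0.623 D.

P = -0.623 D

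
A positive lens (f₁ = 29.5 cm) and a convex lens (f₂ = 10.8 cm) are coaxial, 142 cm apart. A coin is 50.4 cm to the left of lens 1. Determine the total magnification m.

m = +0.254

Lens 1: 1/d_i1 = 1/(29.5) − 1/(50.4) = 0.01406, so d_i1 = 71.14 cm; m₁ = −d_i1/d_o1 = -1.412.
d_o2 = 142 − (71.14) = 70.86 cm.
Lens 2: 1/d_i2 = 1/(10.8) − 1/(70.86) = 0.07848, so d_i2 = 12.74 cm; m₂ = −d_i2/d_o2 = -0.1798.
m = m₁·m₂ = (-1.412)(-0.1798) = +0.254.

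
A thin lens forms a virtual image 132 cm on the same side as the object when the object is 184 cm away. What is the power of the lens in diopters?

Virtual image ⇒ d_i = −132 cm.
1/f = 1/d_o + 1/d_i = 1/(184) + 1/(-132) = -0.002141 cm⁻¹.
f = -467.1 cm = -4.671 m, so P = 1/f = -0.214 D.

P = -0.214 D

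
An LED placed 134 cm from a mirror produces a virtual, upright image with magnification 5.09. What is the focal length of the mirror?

m = −d_i/d_o ⇒ d_i = −m·d_o = −(+5.09)·(134) = -682.1 cm.
1/f = 1/d_o + 1/d_i = 1/(134) + 1/(-682.1) = 0.005997, so f = 167 cm.
Since f is positive, the mirror is concave.

f = 167 cm (concave)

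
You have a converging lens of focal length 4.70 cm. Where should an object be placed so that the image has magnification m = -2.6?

m = −d_i/d_o ⇒ d_i = −m·d_o.
1/f = 1/d_o + 1/d_i = 1/d_o − 1/(m·d_o) = (1 − 1/m)/d_o, so d_o = f(1 − 1/m) = (4.700)(1 − 1/(-2.6)) = 6.51 cm.

6.51 cm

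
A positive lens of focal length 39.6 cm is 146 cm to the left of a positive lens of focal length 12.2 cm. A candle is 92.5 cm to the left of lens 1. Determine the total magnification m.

Lens 1: 1/d_i1 = 1/(39.6) − 1/(92.5) = 0.01444, so d_i1 = 69.24 cm; m₁ = −d_i1/d_o1 = -0.7485.
d_o2 = 146 − (69.24) = 76.76 cm.
Lens 2: 1/d_i2 = 1/(12.2) − 1/(76.76) = 0.06894, so d_i2 = 14.51 cm; m₂ = −d_i2/d_o2 = -0.1890.
m = m₁·m₂ = (-0.7485)(-0.1890) = +0.141.

m = +0.141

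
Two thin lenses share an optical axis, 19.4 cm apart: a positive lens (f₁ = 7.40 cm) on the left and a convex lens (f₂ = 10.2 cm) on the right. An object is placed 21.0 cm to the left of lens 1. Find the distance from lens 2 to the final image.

Lens 1: 1/d_i1 = 1/f₁ − 1/d_o1 = 1/(7.40) − 1/(21.0) = 0.08752, so d_i1 = 11.43 cm.
The intermediate image is 11.43 cm to the right of lens 1, which is 19.4 − (11.43) = 7.970 cm to the left of lens 2, so d_o2 = +7.970 cm.
Lens 2: 1/d_i2 = 1/f₂ − 1/d_o2 = 1/(10.2) − 1/(7.970) = -0.02743, so d_i2 = -36.5 cm.
The final image is virtual, 36.5 cm to the left of lens 2 (overall magnification ≈ -2.5).

36.5 cm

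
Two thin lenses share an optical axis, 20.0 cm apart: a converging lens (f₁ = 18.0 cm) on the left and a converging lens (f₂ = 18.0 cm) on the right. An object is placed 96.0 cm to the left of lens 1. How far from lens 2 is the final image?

Lens 1: 1/d_i1 = 1/f₁ − 1/d_o1 = 1/(18.0) − 1/(96.0) = 0.04514, so d_i1 = 22.15 cm.
The intermediate image is 22.15 cm to the right of lens 1, which lies 2.150 cm to the right of lens 2 — a virtual object — so d_o2 = −2.150 cm.
Lens 2: 1/d_i2 = 1/f₂ − 1/d_o2 = 1/(18.0) − 1/(-2.150) = 0.5207, so d_i2 = 1.92 cm.
The final image is real, 1.92 cm to the right of lens 2 (overall magnification ≈ -0.21).

1.92 cm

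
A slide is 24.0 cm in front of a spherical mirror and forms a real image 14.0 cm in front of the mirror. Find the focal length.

f = 8.84 cm (concave)

Real image ⇒ d_i = +14.0 cm.
1/f = 1/d_o + 1/d_i = 1/(24.0) + 1/(14.0) = 0.1131, so f = 8.84 cm.
Since f is positive, the spherical mirror is concave.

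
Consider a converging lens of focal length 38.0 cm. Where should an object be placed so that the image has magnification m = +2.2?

20.7 cm

m = −d_i/d_o ⇒ d_i = −m·d_o.
1/f = 1/d_o + 1/d_i = 1/d_o − 1/(m·d_o) = (1 − 1/m)/d_o, so d_o = f(1 − 1/m) = (38.00)(1 − 1/(+2.2)) = 20.7 cm.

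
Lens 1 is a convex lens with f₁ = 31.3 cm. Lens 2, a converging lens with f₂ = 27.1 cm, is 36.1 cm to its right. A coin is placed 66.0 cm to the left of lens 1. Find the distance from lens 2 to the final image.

Lens 1: 1/d_i1 = 1/f₁ − 1/d_o1 = 1/(31.3) − 1/(66.0) = 0.01680, so d_i1 = 59.53 cm.
The intermediate image is 59.53 cm to the right of lens 1, which lies 23.43 cm to the right of lens 2 — a virtual object — so d_o2 = −23.43 cm.
Lens 2: 1/d_i2 = 1/f₂ − 1/d_o2 = 1/(27.1) − 1/(-23.43) = 0.07958, so d_i2 = 12.6 cm.
The final image is real, 12.6 cm to the right of lens 2 (overall magnification ≈ -0.48).

12.6 cm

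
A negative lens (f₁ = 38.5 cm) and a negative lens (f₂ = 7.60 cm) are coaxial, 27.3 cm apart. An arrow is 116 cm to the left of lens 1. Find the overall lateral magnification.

m = +0.0297

f₁ = −38.5 cm (diverging).
Lens 1: 1/d_i1 = 1/(-38.5) − 1/(116) = -0.03459, so d_i1 = -28.91 cm; m₁ = −d_i1/d_o1 = +0.2492.
d_o2 = 27.3 − (-28.91) = 56.21 cm.
f₂ = −7.60 cm (diverging).
Lens 2: 1/d_i2 = 1/(-7.60) − 1/(56.21) = -0.1494, so d_i2 = -6.695 cm; m₂ = −d_i2/d_o2 = +0.1191.
m = m₁·m₂ = (+0.2492)(+0.1191) = +0.0297.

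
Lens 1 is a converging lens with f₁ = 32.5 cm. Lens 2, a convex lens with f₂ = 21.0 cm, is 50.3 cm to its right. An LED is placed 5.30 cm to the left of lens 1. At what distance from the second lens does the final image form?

33.4 cm

Lens 1: 1/d_i1 = 1/f₁ − 1/d_o1 = 1/(32.5) − 1/(5.30) = -0.1579, so d_i1 = -6.333 cm.
The intermediate image is 6.333 cm to the left of lens 1 (virtual), which is 50.3 − (-6.333) = 56.63 cm to the left of lens 2, so d_o2 = +56.63 cm.
Lens 2: 1/d_i2 = 1/f₂ − 1/d_o2 = 1/(21.0) − 1/(56.63) = 0.02996, so d_i2 = 33.4 cm.
The final image is real, 33.4 cm to the right of lens 2 (overall magnification ≈ -0.70).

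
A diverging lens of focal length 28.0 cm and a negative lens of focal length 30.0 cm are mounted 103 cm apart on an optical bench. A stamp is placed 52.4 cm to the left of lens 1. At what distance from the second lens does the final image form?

Lens 1 is diverging, so f₁ = −28.0 cm.
Lens 1: 1/d_i1 = 1/f₁ − 1/d_o1 = 1/(-28.0) − 1/(52.4) = -0.05480, so d_i1 = -18.25 cm.
The intermediate image is 18.25 cm to the left of lens 1 (virtual), which is 103 − (-18.25) = 121.2 cm to the left of lens 2, so d_o2 = +121.2 cm.
Lens 2 is diverging, so f₂ = −30.0 cm.
Lens 2: 1/d_i2 = 1/f₂ − 1/d_o2 = 1/(-30.0) − 1/(121.2) = -0.04158, so d_i2 = -24.0 cm.
The final image is virtual, 24.0 cm to the left of lens 2 (overall magnification ≈ 0.069).

24.0 cm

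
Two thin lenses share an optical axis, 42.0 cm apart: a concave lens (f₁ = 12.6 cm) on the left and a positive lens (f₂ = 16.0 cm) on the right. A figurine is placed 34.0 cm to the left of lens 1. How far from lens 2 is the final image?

23.3 cm

Lens 1 is diverging, so f₁ = −12.6 cm.
Lens 1: 1/d_i1 = 1/f₁ − 1/d_o1 = 1/(-12.6) − 1/(34.0) = -0.1088, so d_i1 = -9.193 cm.
The intermediate image is 9.193 cm to the left of lens 1 (virtual), which is 42.0 − (-9.193) = 51.19 cm to the left of lens 2, so d_o2 = +51.19 cm.
Lens 2: 1/d_i2 = 1/f₂ − 1/d_o2 = 1/(16.0) − 1/(51.19) = 0.04296, so d_i2 = 23.3 cm.
The final image is real, 23.3 cm to the right of lens 2 (overall magnification ≈ -0.12).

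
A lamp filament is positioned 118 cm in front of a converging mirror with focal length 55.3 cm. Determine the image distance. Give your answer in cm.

104 cm

Mirror equation: 1/s_i = 1/f − 1/s_o = 1/(55.30) − 1/(118) = 0.01808 − 0.008475 = 0.009609, so s_i = 104 cm.
The image is real, inverted and reduced, in front of the mirror.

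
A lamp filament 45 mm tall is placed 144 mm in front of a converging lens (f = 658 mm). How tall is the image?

1/d_i = 1/f − 1/d_o = 1/(658.0) − 1/(144) = -0.005425, so d_i = -184.3 mm.
m = −d_i/d_o = +1.280.
|h_i| = |m|·h_o = 1.280 × 45 = 57.6 mm. The image is virtual, upright and enlarged, on the same side as the object.

57.6 mm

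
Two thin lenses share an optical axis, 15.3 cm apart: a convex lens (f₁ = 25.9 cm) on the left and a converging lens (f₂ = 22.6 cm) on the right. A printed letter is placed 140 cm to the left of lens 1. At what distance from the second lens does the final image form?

Lens 1: 1/d_i1 = 1/f₁ − 1/d_o1 = 1/(25.9) − 1/(140) = 0.03147, so d_i1 = 31.78 cm.
The intermediate image is 31.78 cm to the right of lens 1, which lies 16.48 cm to the right of lens 2 — a virtual object — so d_o2 = −16.48 cm.
Lens 2: 1/d_i2 = 1/f₂ − 1/d_o2 = 1/(22.6) − 1/(-16.48) = 0.1049, so d_i2 = 9.53 cm.
The final image is real, 9.53 cm to the right of lens 2 (overall magnification ≈ -0.13).

9.53 cm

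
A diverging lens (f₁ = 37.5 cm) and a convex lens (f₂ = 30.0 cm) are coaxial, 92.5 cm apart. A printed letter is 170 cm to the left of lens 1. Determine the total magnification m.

m = -0.0582

f₁ = −37.5 cm (diverging).
Lens 1: 1/d_i1 = 1/(-37.5) − 1/(170) = -0.03255, so d_i1 = -30.72 cm; m₁ = −d_i1/d_o1 = +0.1807.
d_o2 = 92.5 − (-30.72) = 123.2 cm.
Lens 2: 1/d_i2 = 1/(30.0) − 1/(123.2) = 0.02522, so d_i2 = 39.66 cm; m₂ = −d_i2/d_o2 = -0.3219.
m = m₁·m₂ = (+0.1807)(-0.3219) = -0.0582.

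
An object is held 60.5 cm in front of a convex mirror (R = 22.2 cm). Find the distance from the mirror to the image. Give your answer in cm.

9.38 cm

f = R/2 = 22.2/2 = 11.10 cm; for a convex mirror, f = -11.10 cm.
Mirror equation: 1/v = 1/f − 1/u = 1/(-11.10) − 1/(60.5) = -0.09009 − 0.01653 = -0.1066, so v = -9.38 cm.
The image is virtual, upright and reduced, behind the mirror.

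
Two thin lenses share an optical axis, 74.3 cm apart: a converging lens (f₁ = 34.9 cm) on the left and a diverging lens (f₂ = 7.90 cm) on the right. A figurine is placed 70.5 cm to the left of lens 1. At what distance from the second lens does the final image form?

Lens 1: 1/d_i1 = 1/f₁ − 1/d_o1 = 1/(34.9) − 1/(70.5) = 0.01447, so d_i1 = 69.11 cm.
The intermediate image is 69.11 cm to the right of lens 1, which is 74.3 − (69.11) = 5.190 cm to the left of lens 2, so d_o2 = +5.190 cm.
Lens 2 is diverging, so f₂ = −7.90 cm.
Lens 2: 1/d_i2 = 1/f₂ − 1/d_o2 = 1/(-7.90) − 1/(5.190) = -0.3193, so d_i2 = -3.13 cm.
The final image is virtual, 3.13 cm to the left of lens 2 (overall magnification ≈ -0.59).

3.13 cm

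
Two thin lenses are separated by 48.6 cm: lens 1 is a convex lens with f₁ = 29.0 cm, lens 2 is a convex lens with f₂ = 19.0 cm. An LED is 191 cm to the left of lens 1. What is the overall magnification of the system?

Lens 1: 1/d_i1 = 1/(29.0) − 1/(191) = 0.02925, so d_i1 = 34.19 cm; m₁ = −d_i1/d_o1 = -0.1790.
d_o2 = 48.6 − (34.19) = 14.41 cm.
Lens 2: 1/d_i2 = 1/(19.0) − 1/(14.41) = -0.01676, so d_i2 = -59.65 cm; m₂ = −d_i2/d_o2 = +4.139.
m = m₁·m₂ = (-0.1790)(+4.139) = -0.741.

m = -0.741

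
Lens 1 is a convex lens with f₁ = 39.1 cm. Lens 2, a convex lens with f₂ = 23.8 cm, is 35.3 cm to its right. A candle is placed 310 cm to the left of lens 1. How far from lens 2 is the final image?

Lens 1: 1/d_i1 = 1/f₁ − 1/d_o1 = 1/(39.1) − 1/(310) = 0.02235, so d_i1 = 44.74 cm.
The intermediate image is 44.74 cm to the right of lens 1, which lies 9.440 cm to the right of lens 2 — a virtual object — so d_o2 = −9.440 cm.
Lens 2: 1/d_i2 = 1/f₂ − 1/d_o2 = 1/(23.8) − 1/(-9.440) = 0.1479, so d_i2 = 6.76 cm.
The final image is real, 6.76 cm to the right of lens 2 (overall magnification ≈ -0.10).

6.76 cm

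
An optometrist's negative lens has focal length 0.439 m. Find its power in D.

For a negative lens, f = −0.439 m.
P = 1/f = 1/(-0.439 m) = -2.28 D.

P = -2.28 D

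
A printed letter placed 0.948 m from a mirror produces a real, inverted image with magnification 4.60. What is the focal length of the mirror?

f = 0.779 m (concave)

m = −d_i/d_o ⇒ d_i = −m·d_o = −(-4.60)·(0.948) = 4.361 m.
1/f = 1/d_o + 1/d_i = 1/(0.948) + 1/(4.361) = 1.284, so f = 0.779 m.
Since f is positive, the mirror is concave.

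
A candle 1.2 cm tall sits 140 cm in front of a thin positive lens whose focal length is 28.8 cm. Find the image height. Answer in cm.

1/d_i = 1/f − 1/d_o = 1/(28.80) − 1/(140) = 0.02758, so d_i = 36.26 cm.
m = −d_i/d_o = -0.2590.
|h_i| = |m|·h_o = 0.2590 × 1.2 = 0.311 cm. The image is real, inverted and reduced, on the far side of the lens.

0.311 cm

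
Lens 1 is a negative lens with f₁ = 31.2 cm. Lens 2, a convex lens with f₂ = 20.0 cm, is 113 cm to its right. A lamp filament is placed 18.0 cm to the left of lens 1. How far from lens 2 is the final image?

23.8 cm

Lens 1 is diverging, so f₁ = −31.2 cm.
Lens 1: 1/d_i1 = 1/f₁ − 1/d_o1 = 1/(-31.2) − 1/(18.0) = -0.08761, so d_i1 = -11.41 cm.
The intermediate image is 11.41 cm to the left of lens 1 (virtual), which is 113 − (-11.41) = 124.4 cm to the left of lens 2, so d_o2 = +124.4 cm.
Lens 2: 1/d_i2 = 1/f₂ − 1/d_o2 = 1/(20.0) − 1/(124.4) = 0.04196, so d_i2 = 23.8 cm.
The final image is real, 23.8 cm to the right of lens 2 (overall magnification ≈ -0.12).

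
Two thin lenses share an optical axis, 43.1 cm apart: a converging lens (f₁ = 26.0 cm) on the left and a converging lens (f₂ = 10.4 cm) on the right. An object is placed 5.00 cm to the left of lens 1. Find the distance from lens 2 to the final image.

Lens 1: 1/d_i1 = 1/f₁ − 1/d_o1 = 1/(26.0) − 1/(5.00) = -0.1615, so d_i1 = -6.190 cm.
The intermediate image is 6.190 cm to the left of lens 1 (virtual), which is 43.1 − (-6.190) = 49.29 cm to the left of lens 2, so d_o2 = +49.29 cm.
Lens 2: 1/d_i2 = 1/f₂ − 1/d_o2 = 1/(10.4) − 1/(49.29) = 0.07587, so d_i2 = 13.2 cm.
The final image is real, 13.2 cm to the right of lens 2 (overall magnification ≈ -0.33).

13.2 cm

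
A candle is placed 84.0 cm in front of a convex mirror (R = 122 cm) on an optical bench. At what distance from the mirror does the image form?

35.3 cm

f = R/2 = 122/2 = 61.00 cm; for a convex mirror, f = -61.00 cm.
Mirror equation: 1/s_i = 1/f − 1/s_o = 1/(-61.00) − 1/(84.0) = -0.01639 − 0.01190 = -0.02830, so s_i = -35.3 cm.
The image is virtual, upright and reduced, behind the mirror.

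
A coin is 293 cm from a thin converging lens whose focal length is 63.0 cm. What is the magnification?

1/d_i = 1/f − 1/d_o = 1/(63.00) − 1/(293) = 0.01246, so d_i = 80.26 cm.
m = −d_i/d_o = −(80.26)/(293) = -0.274.
The image is real, inverted and reduced, on the far side of the lens.

m = -0.274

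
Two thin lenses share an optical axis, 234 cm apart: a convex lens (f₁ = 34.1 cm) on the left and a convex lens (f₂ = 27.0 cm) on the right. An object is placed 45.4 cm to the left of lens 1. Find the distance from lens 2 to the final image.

Lens 1: 1/d_i1 = 1/f₁ − 1/d_o1 = 1/(34.1) − 1/(45.4) = 0.007299, so d_i1 = 137.0 cm.
The intermediate image is 137.0 cm to the right of lens 1, which is 234 − (137.0) = 97.00 cm to the left of lens 2, so d_o2 = +97.00 cm.
Lens 2: 1/d_i2 = 1/f₂ − 1/d_o2 = 1/(27.0) − 1/(97.00) = 0.02673, so d_i2 = 37.4 cm.
The final image is real, 37.4 cm to the right of lens 2 (overall magnification ≈ 1.2).

37.4 cm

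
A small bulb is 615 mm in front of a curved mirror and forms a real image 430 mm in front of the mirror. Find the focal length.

Real image ⇒ d_i = +430 mm.
1/f = 1/d_o + 1/d_i = 1/(615) + 1/(430) = 0.003952, so f = 253 mm.
Since f is positive, the curved mirror is concave.

f = 253 mm (concave)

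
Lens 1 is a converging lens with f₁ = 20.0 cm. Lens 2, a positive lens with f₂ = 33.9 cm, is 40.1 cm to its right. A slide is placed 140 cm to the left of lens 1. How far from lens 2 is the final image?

33.2 cm

Lens 1: 1/d_i1 = 1/f₁ − 1/d_o1 = 1/(20.0) − 1/(140) = 0.04286, so d_i1 = 23.33 cm.
The intermediate image is 23.33 cm to the right of lens 1, which is 40.1 − (23.33) = 16.77 cm to the left of lens 2, so d_o2 = +16.77 cm.
Lens 2: 1/d_i2 = 1/f₂ − 1/d_o2 = 1/(33.9) − 1/(16.77) = -0.03013, so d_i2 = -33.2 cm.
The final image is virtual, 33.2 cm to the left of lens 2 (overall magnification ≈ -0.33).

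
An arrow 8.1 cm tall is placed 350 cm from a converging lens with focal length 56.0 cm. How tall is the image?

1.54 cm

1/d_i = 1/f − 1/d_o = 1/(56.00) − 1/(350) = 0.01500, so d_i = 66.67 cm.
m = −d_i/d_o = -0.1905.
|h_i| = |m|·h_o = 0.1905 × 8.1 = 1.54 cm. The image is real, inverted and reduced, on the far side of the lens.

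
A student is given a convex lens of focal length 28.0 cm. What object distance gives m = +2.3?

15.8 cm

m = −d_i/d_o ⇒ d_i = −m·d_o.
1/f = 1/d_o + 1/d_i = 1/d_o − 1/(m·d_o) = (1 − 1/m)/d_o, so d_o = f(1 − 1/m) = (28.00)(1 − 1/(+2.3)) = 15.8 cm.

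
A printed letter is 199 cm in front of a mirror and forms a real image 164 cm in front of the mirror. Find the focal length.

Real image ⇒ d_i = +164 cm.
1/f = 1/d_o + 1/d_i = 1/(199) + 1/(164) = 0.01112, so f = 89.9 cm.
Since f is positive, the mirror is concave.

f = 89.9 cm (concave)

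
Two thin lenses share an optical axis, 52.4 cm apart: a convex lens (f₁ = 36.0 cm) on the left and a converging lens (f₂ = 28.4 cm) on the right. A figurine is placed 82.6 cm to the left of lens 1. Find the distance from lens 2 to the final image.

Lens 1: 1/d_i1 = 1/f₁ − 1/d_o1 = 1/(36.0) − 1/(82.6) = 0.01567, so d_i1 = 63.81 cm.
The intermediate image is 63.81 cm to the right of lens 1, which lies 11.41 cm to the right of lens 2 — a virtual object — so d_o2 = −11.41 cm.
Lens 2: 1/d_i2 = 1/f₂ − 1/d_o2 = 1/(28.4) − 1/(-11.41) = 0.1229, so d_i2 = 8.14 cm.
The final image is real, 8.14 cm to the right of lens 2 (overall magnification ≈ -0.55).

8.14 cm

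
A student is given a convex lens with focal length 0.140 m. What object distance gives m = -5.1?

m = −d_i/d_o ⇒ d_i = −m·d_o.
1/f = 1/d_o + 1/d_i = 1/d_o − 1/(m·d_o) = (1 − 1/m)/d_o, so d_o = f(1 − 1/m) = (0.1400)(1 − 1/(-5.1)) = 0.167 m.

0.167 m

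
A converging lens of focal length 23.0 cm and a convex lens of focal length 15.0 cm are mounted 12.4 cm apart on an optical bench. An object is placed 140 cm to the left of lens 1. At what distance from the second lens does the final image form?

Lens 1: 1/d_i1 = 1/f₁ − 1/d_o1 = 1/(23.0) − 1/(140) = 0.03634, so d_i1 = 27.52 cm.
The intermediate image is 27.52 cm to the right of lens 1, which lies 15.12 cm to the right of lens 2 — a virtual object — so d_o2 = −15.12 cm.
Lens 2: 1/d_i2 = 1/f₂ − 1/d_o2 = 1/(15.0) − 1/(-15.12) = 0.1328, so d_i2 = 7.53 cm.
The final image is real, 7.53 cm to the right of lens 2 (overall magnification ≈ -0.098).

7.53 cm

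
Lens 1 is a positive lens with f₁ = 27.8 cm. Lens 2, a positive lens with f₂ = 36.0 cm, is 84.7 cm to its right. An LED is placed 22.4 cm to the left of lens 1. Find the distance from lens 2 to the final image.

43.9 cm

Lens 1: 1/d_i1 = 1/f₁ − 1/d_o1 = 1/(27.8) − 1/(22.4) = -0.008672, so d_i1 = -115.3 cm.
The intermediate image is 115.3 cm to the left of lens 1 (virtual), which is 84.7 − (-115.3) = 200.0 cm to the left of lens 2, so d_o2 = +200.0 cm.
Lens 2: 1/d_i2 = 1/f₂ − 1/d_o2 = 1/(36.0) − 1/(200.0) = 0.02278, so d_i2 = 43.9 cm.
The final image is real, 43.9 cm to the right of lens 2 (overall magnification ≈ -1.1).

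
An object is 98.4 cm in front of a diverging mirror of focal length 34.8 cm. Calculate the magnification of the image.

For a diverging mirror, f = -34.8 cm.
1/d_i = 1/f − 1/d_o = 1/(-34.80) − 1/(98.4) = -0.03890, so d_i = -25.71 cm.
m = −d_i/d_o = −(-25.71)/(98.4) = +0.261.
The image is virtual, upright and reduced, behind the mirror.

m = +0.261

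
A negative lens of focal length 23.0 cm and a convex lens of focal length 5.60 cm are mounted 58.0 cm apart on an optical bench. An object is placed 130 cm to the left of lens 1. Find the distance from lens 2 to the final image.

6.04 cm

Lens 1 is diverging, so f₁ = −23.0 cm.
Lens 1: 1/d_i1 = 1/f₁ − 1/d_o1 = 1/(-23.0) − 1/(130) = -0.05117, so d_i1 = -19.54 cm.
The intermediate image is 19.54 cm to the left of lens 1 (virtual), which is 58.0 − (-19.54) = 77.54 cm to the left of lens 2, so d_o2 = +77.54 cm.
Lens 2: 1/d_i2 = 1/f₂ − 1/d_o2 = 1/(5.60) − 1/(77.54) = 0.1657, so d_i2 = 6.04 cm.
The final image is real, 6.04 cm to the right of lens 2 (overall magnification ≈ -0.012).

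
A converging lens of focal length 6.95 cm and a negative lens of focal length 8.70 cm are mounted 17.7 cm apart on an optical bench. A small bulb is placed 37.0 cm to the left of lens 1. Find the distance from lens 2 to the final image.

Lens 1: 1/d_i1 = 1/f₁ − 1/d_o1 = 1/(6.95) − 1/(37.0) = 0.1169, so d_i1 = 8.557 cm.
The intermediate image is 8.557 cm to the right of lens 1, which is 17.7 − (8.557) = 9.143 cm to the left of lens 2, so d_o2 = +9.143 cm.
Lens 2 is diverging, so f₂ = −8.70 cm.
Lens 2: 1/d_i2 = 1/f₂ − 1/d_o2 = 1/(-8.70) − 1/(9.143) = -0.2243, so d_i2 = -4.46 cm.
The final image is virtual, 4.46 cm to the left of lens 2 (overall magnification ≈ -0.11).

4.46 cm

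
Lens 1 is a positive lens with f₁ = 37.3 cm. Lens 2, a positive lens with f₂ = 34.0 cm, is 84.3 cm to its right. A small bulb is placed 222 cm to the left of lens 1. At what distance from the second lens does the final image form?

245 cm

Lens 1: 1/d_i1 = 1/f₁ − 1/d_o1 = 1/(37.3) − 1/(222) = 0.02231, so d_i1 = 44.83 cm.
The intermediate image is 44.83 cm to the right of lens 1, which is 84.3 − (44.83) = 39.47 cm to the left of lens 2, so d_o2 = +39.47 cm.
Lens 2: 1/d_i2 = 1/f₂ − 1/d_o2 = 1/(34.0) − 1/(39.47) = 0.004076, so d_i2 = 245 cm.
The final image is real, 245 cm to the right of lens 2 (overall magnification ≈ 1.3).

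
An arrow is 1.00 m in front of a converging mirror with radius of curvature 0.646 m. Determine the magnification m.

m = -0.477

f = R/2 = 0.646/2 = 0.3230 m.
1/d_i = 1/f − 1/d_o = 1/(0.3230) − 1/(1.00) = 2.096, so d_i = 0.4771 m.
m = −d_i/d_o = −(0.4771)/(1.00) = -0.477.
The image is real, inverted and reduced, in front of the mirror.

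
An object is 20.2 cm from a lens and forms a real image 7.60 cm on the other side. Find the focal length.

f = 5.52 cm (converging)

Real image ⇒ d_i = +7.60 cm.
1/f = 1/d_o + 1/d_i = 1/(20.2) + 1/(7.60) = 0.1811, so f = 5.52 cm.
Since f is positive, the lens is converging.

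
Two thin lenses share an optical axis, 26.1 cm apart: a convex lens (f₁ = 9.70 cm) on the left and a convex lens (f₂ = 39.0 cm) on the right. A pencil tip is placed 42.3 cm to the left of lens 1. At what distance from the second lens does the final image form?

Lens 1: 1/d_i1 = 1/f₁ − 1/d_o1 = 1/(9.70) − 1/(42.3) = 0.07945, so d_i1 = 12.59 cm.
The intermediate image is 12.59 cm to the right of lens 1, which is 26.1 − (12.59) = 13.51 cm to the left of lens 2, so d_o2 = +13.51 cm.
Lens 2: 1/d_i2 = 1/f₂ − 1/d_o2 = 1/(39.0) − 1/(13.51) = -0.04838, so d_i2 = -20.7 cm.
The final image is virtual, 20.7 cm to the left of lens 2 (overall magnification ≈ -0.46).

20.7 cm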